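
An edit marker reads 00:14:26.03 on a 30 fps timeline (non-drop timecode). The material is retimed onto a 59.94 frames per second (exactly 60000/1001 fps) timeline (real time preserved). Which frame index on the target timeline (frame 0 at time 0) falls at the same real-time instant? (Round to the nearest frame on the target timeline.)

frame 51914

Source frame index: (0×3600 + 14×60 + 26) × 30 + 3 = 25983.
Real time: 25983 / (30) = 8661/10 s.
Target frame: (8661/10) × (60000/1001) = 51966000/1001 ≈ 51914.086 → 51914.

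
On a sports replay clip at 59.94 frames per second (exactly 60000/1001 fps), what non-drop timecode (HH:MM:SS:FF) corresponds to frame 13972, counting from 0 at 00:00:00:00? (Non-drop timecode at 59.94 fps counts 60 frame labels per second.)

13972 ÷ 60 = 232 full seconds, remainder 52 frames.
232 s = 0 h 3 min 52 s.
Timecode: 00:03:52:52.

00:03:52:52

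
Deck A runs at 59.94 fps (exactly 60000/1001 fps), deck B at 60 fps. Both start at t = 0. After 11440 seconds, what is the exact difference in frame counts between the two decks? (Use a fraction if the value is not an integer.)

4800/7 frames

A emits 60000/1001 × 11440 = 4800000/7 frames; B emits 60 × 11440 = 686400.
Difference = 4800/7 frames (≈ 685.7143); B is ahead of A.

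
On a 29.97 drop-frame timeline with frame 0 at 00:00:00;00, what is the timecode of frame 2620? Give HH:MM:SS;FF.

Each 10-minute DF block holds 10 × 60 × 30 − 9 × 2 = 17982 frames. 2620 ÷ 17982 → 0 full blocks, remainder 2620.
Within the partial block the first minute is 1800 frames and each further minute 1798, so 1 further minute boundary passed. Total skipped labels = 18 × 0 + 2 × 1 = 2.
Non-drop label index = 2620 + 2 = 2622; at 30 labels/s that is 00:01:27:12, i.e. DF 00:01:27;12.

00:01:27;12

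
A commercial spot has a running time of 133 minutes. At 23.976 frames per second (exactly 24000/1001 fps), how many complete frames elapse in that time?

191328 frames

133 min = 7980 s.
Frames = 7980 × 24000/1001 = 27360000/143 ≈ 191328.6713.
Complete frames: 191328.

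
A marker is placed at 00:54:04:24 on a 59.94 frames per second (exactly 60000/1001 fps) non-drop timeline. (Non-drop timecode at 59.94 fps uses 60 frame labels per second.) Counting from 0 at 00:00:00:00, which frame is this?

frame 194664

Total seconds to the label: (0 × 3600 + 54 × 60 + 4) = 3244.
Frame index = 3244 × 60 + 24 = 194664.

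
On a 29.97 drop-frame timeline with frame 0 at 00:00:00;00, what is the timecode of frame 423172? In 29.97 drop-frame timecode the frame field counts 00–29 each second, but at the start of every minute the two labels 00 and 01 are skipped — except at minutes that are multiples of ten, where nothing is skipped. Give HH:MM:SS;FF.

Ten DF minutes hold 17982 frames, so frame 423172 lies in block 23 (frames 413586–431567) with 9586 frames into that block.
The block's first minute is 1800 frames and the rest 1798 each; 9586 frames reaches minute 5, so 23 × 18 + 5 × 2 = 424 labels have been skipped so far.
Adding those back, label number 423172 + 424 = 423596 at 30 labels/s is 14119 s + 26 f = 3 h 55 min 19 s frame 26, i.e. 03:55:19;26.

03:55:19;26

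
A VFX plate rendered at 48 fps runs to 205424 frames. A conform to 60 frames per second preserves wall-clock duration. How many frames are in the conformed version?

Target frames = source frames × (target rate / source rate) = 205424 × (60)/(48) = 205424 × 5/4 = 256780.

256780 frames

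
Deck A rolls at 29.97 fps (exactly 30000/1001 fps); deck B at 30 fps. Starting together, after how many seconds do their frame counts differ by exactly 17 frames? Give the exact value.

The gap grows by |30 − 30000/1001| = 30/1001 frames per second.
Time for a 17-frame gap: 17 ÷ (30/1001) = 17017/30 s.

17017/30 seconds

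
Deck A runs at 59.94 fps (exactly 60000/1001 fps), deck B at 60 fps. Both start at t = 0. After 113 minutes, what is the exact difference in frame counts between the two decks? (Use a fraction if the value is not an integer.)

113 min = 6780 s.
A emits 60000/1001 × 6780 = 406800000/1001 frames; B emits 60 × 6780 = 406800.
Difference = 406800/1001 frames (≈ 406.3936); B is ahead of A.

406800/1001 frames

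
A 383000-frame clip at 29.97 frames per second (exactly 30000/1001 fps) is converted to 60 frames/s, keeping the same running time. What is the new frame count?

Target frames = source frames × (target rate / source rate) = 383000 × (60)/(30000/1001) = 383000 × 1001/500 = 766766.

766766 frames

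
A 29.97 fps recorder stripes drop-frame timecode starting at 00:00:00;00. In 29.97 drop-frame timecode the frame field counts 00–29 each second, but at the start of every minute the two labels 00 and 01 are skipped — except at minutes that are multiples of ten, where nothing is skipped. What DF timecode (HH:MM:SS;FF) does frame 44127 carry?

00:24:32;11

Ten DF minutes hold 17982 frames, so frame 44127 lies in block 2 (frames 35964–53945) with 8163 frames into that block.
The block's first minute is 1800 frames and the rest 1798 each; 8163 frames reaches minute 4, so 2 × 18 + 4 × 2 = 44 labels have been skipped so far.
Adding those back, label number 44127 + 44 = 44171 at 30 labels/s is 1472 s + 11 f = 0 h 24 min 32 s frame 11, i.e. 00:24:32;11.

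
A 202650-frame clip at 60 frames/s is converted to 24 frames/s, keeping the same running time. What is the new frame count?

Target frames = source frames × (target rate / source rate) = 202650 × (24)/(60) = 202650 × 2/5 = 81060.

81060 frames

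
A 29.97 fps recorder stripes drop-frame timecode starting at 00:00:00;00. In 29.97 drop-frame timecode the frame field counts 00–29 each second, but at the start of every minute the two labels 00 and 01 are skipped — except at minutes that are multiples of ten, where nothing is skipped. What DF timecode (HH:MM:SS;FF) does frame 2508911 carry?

23:15:14;03

Each 10-minute DF block holds 10 × 60 × 30 − 9 × 2 = 17982 frames. 2508911 ÷ 17982 → 139 full blocks, remainder 9413.
Within the partial block the first minute is 1800 frames and each further minute 1798, so 5 further minute boundaries passed. Total skipped labels = 18 × 139 + 2 × 5 = 2512.
Non-drop label index = 2508911 + 2512 = 2511423; at 30 labels/s that is 23:15:14:03, i.e. DF 23:15:14;03.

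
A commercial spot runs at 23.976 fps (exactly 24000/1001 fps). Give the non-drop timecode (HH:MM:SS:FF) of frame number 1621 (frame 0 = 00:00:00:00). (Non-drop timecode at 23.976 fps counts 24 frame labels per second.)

00:01:07:13

1621 ÷ 24 = 67 full seconds, remainder 13 frames.
67 s = 0 h 1 min 7 s.
Timecode: 00:01:07:13.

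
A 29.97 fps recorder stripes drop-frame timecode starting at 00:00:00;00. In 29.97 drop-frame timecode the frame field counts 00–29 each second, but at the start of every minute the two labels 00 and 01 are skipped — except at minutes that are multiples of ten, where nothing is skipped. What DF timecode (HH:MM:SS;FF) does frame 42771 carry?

Ten DF minutes hold 17982 frames, so frame 42771 lies in block 2 (frames 35964–53945) with 6807 frames into that block.
The block's first minute is 1800 frames and the rest 1798 each; 6807 frames reaches minute 3, so 2 × 18 + 3 × 2 = 42 labels have been skipped so far.
Adding those back, label number 42771 + 42 = 42813 at 30 labels/s is 1427 s + 3 f = 0 h 23 min 47 s frame 3, i.e. 00:23:47;03.

00:23:47;03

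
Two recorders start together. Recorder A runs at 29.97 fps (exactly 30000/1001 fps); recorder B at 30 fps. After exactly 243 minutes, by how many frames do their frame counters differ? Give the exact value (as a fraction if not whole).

437400/1001 frames

243 min = 14580 s.
A emits 30000/1001 × 14580 = 437400000/1001 frames; B emits 30 × 14580 = 437400.
Difference = 437400/1001 frames (≈ 436.9630); B is ahead of A.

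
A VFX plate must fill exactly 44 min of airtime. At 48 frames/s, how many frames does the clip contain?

126720 frames

44 min = 2640 s.
Frames = 2640 × 48 = 126720.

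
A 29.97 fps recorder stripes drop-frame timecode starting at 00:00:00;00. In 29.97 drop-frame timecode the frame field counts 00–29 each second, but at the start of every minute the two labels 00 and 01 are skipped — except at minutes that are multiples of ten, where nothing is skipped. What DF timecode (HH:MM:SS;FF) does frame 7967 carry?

00:04:25;25

Ten DF minutes hold 17982 frames, so frame 7967 lies in block 0 (frames 0–17981) with 7967 frames into that block.
The block's first minute is 1800 frames and the rest 1798 each; 7967 frames reaches minute 4, so 0 × 18 + 4 × 2 = 8 labels have been skipped so far.
Adding those back, label number 7967 + 8 = 7975 at 30 labels/s is 265 s + 25 f = 0 h 4 min 25 s frame 25, i.e. 00:04:25;25.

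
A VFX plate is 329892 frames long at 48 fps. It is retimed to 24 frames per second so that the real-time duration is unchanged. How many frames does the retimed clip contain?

164946 frames

Target frames = source frames × (target rate / source rate) = 329892 × (24)/(48) = 329892 × 1/2 = 164946.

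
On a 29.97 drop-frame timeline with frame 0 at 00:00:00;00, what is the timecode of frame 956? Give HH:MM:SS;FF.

00:00:31;26

Each 10-minute DF block holds 10 × 60 × 30 − 9 × 2 = 17982 frames. 956 ÷ 17982 → 0 full blocks, remainder 956.
Within the partial block the first minute is 1800 frames and each further minute 1798, so 0 further minute boundaries passed. Total skipped labels = 18 × 0 + 2 × 0 = 0.
Non-drop label index = 956 + 0 = 956; at 30 labels/s that is 00:00:31:26, i.e. DF 00:00:31;26.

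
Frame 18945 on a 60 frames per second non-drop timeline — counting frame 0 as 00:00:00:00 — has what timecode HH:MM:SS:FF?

18945 ÷ 60 = 315 full seconds, remainder 45 frames.
315 s = 0 h 5 min 15 s.
Timecode: 00:05:15:45.

00:05:15:45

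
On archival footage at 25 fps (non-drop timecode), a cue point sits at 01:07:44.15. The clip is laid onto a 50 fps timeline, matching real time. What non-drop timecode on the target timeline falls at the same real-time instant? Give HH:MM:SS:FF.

01:07:44:30

Source frame index: (1×3600 + 7×60 + 44) × 25 + 15 = 101615.
Real time: 101615 / (25) = 20323/5 s.
Target frame: (20323/5) × (50) = 203230.
At 50 labels/s: frame 203230 → 01:07:44:30.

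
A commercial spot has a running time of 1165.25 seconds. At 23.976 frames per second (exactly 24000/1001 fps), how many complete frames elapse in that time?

27938 frames

Frames = 1165.25 × 24000/1001 = 27966000/1001 ≈ 27938.0619.
Complete frames: 27938.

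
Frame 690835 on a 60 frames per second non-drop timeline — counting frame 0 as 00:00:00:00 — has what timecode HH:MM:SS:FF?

690835 ÷ 60 = 11513 full seconds, remainder 55 frames.
11513 s = 3 h 11 min 53 s.
Timecode: 03:11:53:55.

03:11:53:55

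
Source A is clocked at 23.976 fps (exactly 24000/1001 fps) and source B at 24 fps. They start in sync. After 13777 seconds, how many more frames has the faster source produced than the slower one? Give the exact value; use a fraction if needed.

330648/1001 frames

A emits 24000/1001 × 13777 = 330648000/1001 frames; B emits 24 × 13777 = 330648.
Difference = 330648/1001 frames (≈ 330.3177); B is ahead of A.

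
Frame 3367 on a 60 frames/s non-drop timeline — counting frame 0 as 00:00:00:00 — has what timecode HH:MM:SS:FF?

00:00:56:07

3367 ÷ 60 = 56 full seconds, remainder 7 frames.
56 s = 0 h 0 min 56 s.
Timecode: 00:00:56:07.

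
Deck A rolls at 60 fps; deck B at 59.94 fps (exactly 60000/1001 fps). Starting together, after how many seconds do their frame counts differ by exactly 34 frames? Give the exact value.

17017/30 seconds

The gap grows by |60000/1001 − 60| = 60/1001 frames per second.
Time for a 34-frame gap: 34 ÷ (60/1001) = 17017/30 s.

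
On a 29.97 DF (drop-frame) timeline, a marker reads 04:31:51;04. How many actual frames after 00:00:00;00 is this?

488846

As if non-drop at 30 labels/s: (4 × 3600 + 31 × 60 + 51) × 30 + 4 = 489334.
Minute boundaries passed: 271; those not divisible by 10: 271 − 27 = 244; dropped labels = 2 × 244 = 488.
Actual frame index = 489334 − 488 = 488846.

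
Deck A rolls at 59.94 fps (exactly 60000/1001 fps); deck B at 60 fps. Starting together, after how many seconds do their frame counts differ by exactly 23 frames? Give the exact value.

The gap grows by |60 − 60000/1001| = 60/1001 frames per second.
Time for a 23-frame gap: 23 ÷ (60/1001) = 23023/60 s.

23023/60 seconds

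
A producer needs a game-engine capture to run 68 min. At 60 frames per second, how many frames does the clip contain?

244800 frames

68 min = 4080 s.
Frames = 4080 × 60 = 244800.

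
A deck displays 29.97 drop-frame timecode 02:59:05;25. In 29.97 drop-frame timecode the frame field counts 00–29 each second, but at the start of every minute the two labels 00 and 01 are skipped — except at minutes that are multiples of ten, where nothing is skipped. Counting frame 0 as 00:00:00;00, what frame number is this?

322051

Complete 10-minute blocks: 17, each 17982 frames → 305694.
Remaining 9 whole minutes in the current block: 1800 + 8 × 1798 = 16184 frames.
Within the current minute: 5 × 30 + 25 − 2 = 173 (labels ;00/;01 skipped at this minute). Total = 305694 + 16184 + 173 = 322051.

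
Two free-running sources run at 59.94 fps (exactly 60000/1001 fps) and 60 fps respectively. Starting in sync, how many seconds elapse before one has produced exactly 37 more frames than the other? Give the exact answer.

The gap grows by |60 − 60000/1001| = 60/1001 frames per second.
Time for a 37-frame gap: 37 ÷ (60/1001) = 37037/60 s.

37037/60 seconds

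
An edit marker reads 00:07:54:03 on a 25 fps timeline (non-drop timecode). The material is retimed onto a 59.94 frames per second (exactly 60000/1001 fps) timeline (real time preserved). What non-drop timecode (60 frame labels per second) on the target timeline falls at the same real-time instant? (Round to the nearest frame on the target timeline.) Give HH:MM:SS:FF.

Source frame index: (0×3600 + 7×60 + 54) × 25 + 3 = 11853.
Real time: 11853 / (25) = 11853/25 s.
Target frame: (11853/25) × (60000/1001) = 28447200/1001 ≈ 28418.781 → 28419.
At 60 labels/s: frame 28419 → 00:07:53:39.

00:07:53:39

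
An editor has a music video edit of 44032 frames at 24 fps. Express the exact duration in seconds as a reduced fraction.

5504/3 seconds

Running time = 44032 ÷ (24) = 44032 × 1/24 = 5504/3 s.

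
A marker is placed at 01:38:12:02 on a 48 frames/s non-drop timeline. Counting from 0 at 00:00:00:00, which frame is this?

Total seconds to the label: (1 × 3600 + 38 × 60 + 12) = 5892.
Frame index = 5892 × 48 + 2 = 282818.

282818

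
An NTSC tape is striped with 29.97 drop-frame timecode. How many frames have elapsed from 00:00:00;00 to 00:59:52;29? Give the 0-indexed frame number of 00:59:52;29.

107681

As if non-drop at 30 labels/s: (0 × 3600 + 59 × 60 + 52) × 30 + 29 = 107789.
Minute boundaries passed: 59; those not divisible by 10: 59 − 5 = 54; dropped labels = 2 × 54 = 108.
Actual frame index = 107789 − 108 = 107681.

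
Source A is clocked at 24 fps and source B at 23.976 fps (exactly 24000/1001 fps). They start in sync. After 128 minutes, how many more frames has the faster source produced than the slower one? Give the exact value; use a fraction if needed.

128 min = 7680 s.
A emits 24 × 7680 = 184320 frames; B emits 24000/1001 × 7680 = 184320000/1001.
Difference = 184320/1001 frames (≈ 184.1359); B is behind A.

184320/1001 frames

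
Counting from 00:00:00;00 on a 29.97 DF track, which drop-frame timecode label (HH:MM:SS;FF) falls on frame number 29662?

Each 10-minute DF block holds 10 × 60 × 30 − 9 × 2 = 17982 frames. 29662 ÷ 17982 → 1 full block, remainder 11680.
Within the partial block the first minute is 1800 frames and each further minute 1798, so 6 further minute boundaries passed. Total skipped labels = 18 × 1 + 2 × 6 = 30.
Non-drop label index = 29662 + 30 = 29692; at 30 labels/s that is 00:16:29:22, i.e. DF 00:16:29;22.

00:16:29;22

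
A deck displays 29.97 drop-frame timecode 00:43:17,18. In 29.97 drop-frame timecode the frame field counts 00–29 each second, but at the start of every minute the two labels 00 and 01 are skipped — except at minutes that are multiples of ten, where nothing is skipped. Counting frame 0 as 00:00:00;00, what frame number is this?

77850

Complete 10-minute blocks: 4, each 17982 frames → 71928.
Remaining 3 whole minutes in the current block: 1800 + 2 × 1798 = 5396 frames.
Within the current minute: 17 × 30 + 18 − 2 = 526 (labels ;00/;01 skipped at this minute). Total = 71928 + 5396 + 526 = 77850.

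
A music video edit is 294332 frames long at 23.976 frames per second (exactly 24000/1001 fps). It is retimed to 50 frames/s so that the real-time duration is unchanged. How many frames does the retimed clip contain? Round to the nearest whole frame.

Frames at target rate = 294332 × (50) / (24000/1001) = 73656583/120 ≈ 613804.858.
Nearest whole frame: 613805.

613805 frames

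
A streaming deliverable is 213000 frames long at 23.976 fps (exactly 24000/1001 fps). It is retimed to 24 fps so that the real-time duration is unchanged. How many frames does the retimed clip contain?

213213 frames

Target frames = source frames × (target rate / source rate) = 213000 × (24)/(24000/1001) = 213000 × 1001/1000 = 213213.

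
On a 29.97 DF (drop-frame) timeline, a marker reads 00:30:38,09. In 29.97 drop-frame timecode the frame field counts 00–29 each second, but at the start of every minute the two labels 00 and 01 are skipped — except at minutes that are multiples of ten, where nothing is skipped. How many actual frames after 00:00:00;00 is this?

55095

As if non-drop at 30 labels/s: (0 × 3600 + 30 × 60 + 38) × 30 + 9 = 55149.
Minute boundaries passed: 30; those not divisible by 10: 30 − 3 = 27; dropped labels = 2 × 27 = 54.
Actual frame index = 55149 − 54 = 55095.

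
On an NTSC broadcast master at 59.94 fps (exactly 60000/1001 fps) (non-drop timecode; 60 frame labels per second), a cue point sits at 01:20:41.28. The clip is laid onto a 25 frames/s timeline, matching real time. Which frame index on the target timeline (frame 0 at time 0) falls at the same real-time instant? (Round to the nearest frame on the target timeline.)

Source frame index: (1×3600 + 20×60 + 41) × 60 + 28 = 290488.
Real time: 290488 / (60000/1001) = 36347311/7500 s.
Target frame: (36347311/7500) × (25) = 36347311/300 ≈ 121157.703 → 121158.

frame 121158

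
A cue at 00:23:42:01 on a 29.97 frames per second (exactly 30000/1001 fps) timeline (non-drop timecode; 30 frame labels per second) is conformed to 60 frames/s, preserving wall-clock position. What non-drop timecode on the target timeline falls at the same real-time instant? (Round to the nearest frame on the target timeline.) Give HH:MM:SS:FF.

00:23:43:27

Source frame index: (0×3600 + 23×60 + 42) × 30 + 1 = 42661.
Real time: 42661 / (30000/1001) = 42703661/30000 s.
Target frame: (42703661/30000) × (60) = 42703661/500 ≈ 85407.322 → 85407.
At 60 labels/s: frame 85407 → 00:23:43:27.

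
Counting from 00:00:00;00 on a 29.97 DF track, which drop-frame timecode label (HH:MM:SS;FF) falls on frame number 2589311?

23:59:56;23

Each 10-minute DF block holds 10 × 60 × 30 − 9 × 2 = 17982 frames. 2589311 ÷ 17982 → 143 full blocks, remainder 17885.
Within the partial block the first minute is 1800 frames and each further minute 1798, so 9 further minute boundaries passed. Total skipped labels = 18 × 143 + 2 × 9 = 2592.
Non-drop label index = 2589311 + 2592 = 2591903; at 30 labels/s that is 23:59:56:23, i.e. DF 23:59:56;23.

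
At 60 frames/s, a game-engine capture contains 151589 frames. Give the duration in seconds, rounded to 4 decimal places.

2526.4833 seconds

Running time = 151589 × 1/60 = 151589/60 s ≈ 2526.4833 s.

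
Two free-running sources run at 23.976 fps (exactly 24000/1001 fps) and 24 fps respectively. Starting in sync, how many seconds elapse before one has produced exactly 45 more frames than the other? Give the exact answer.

1876.875 seconds

The gap grows by |24 − 24000/1001| = 24/1001 frames per second.
Time for a 45-frame gap: 45 ÷ (24/1001) = 1876.875 s.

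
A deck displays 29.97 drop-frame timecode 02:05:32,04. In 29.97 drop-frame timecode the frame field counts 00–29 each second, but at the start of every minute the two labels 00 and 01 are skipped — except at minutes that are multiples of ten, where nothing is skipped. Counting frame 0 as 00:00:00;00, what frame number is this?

Complete 10-minute blocks: 12, each 17982 frames → 215784.
Remaining 5 whole minutes in the current block: 1800 + 4 × 1798 = 8992 frames.
Within the current minute: 32 × 30 + 4 − 2 = 962 (labels ;00/;01 skipped at this minute). Total = 215784 + 8992 + 962 = 225738.

225738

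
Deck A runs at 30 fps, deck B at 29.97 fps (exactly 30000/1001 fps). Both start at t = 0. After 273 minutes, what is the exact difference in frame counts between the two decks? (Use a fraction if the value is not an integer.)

273 min = 16380 s.
A emits 30 × 16380 = 491400 frames; B emits 30000/1001 × 16380 = 5400000/11.
Difference = 5400/11 frames (≈ 490.9091); B is behind A.

5400/11 frames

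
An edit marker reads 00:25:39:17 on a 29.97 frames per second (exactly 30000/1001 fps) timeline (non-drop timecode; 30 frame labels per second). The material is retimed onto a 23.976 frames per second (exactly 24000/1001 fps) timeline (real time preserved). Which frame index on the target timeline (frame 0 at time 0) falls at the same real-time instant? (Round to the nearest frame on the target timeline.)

Source frame index: (0×3600 + 25×60 + 39) × 30 + 17 = 46187.
Real time: 46187 / (30000/1001) = 46233187/30000 s.
Target frame: (46233187/30000) × (24000/1001) = 184748/5 ≈ 36949.600 → 36950.

frame 36950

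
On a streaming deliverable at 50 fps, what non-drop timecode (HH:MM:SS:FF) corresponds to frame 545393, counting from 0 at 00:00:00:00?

03:01:47:43

545393 ÷ 50 = 10907 full seconds, remainder 43 frames.
10907 s = 3 h 1 min 47 s.
Timecode: 03:01:47:43.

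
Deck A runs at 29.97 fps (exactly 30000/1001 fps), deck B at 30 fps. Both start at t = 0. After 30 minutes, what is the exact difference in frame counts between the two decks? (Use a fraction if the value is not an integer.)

54000/1001 frames

30 min = 1800 s.
A emits 30000/1001 × 1800 = 54000000/1001 frames; B emits 30 × 1800 = 54000.
Difference = 54000/1001 frames (≈ 53.9461); B is ahead of A.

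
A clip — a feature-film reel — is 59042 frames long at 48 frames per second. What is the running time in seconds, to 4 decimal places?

1230.0417 seconds

Running time = 59042 × 1/48 = 29521/24 s ≈ 1230.0417 s.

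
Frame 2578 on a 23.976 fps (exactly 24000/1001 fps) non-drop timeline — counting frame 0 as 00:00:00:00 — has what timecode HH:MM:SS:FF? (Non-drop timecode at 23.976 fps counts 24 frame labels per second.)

00:01:47:10

2578 ÷ 24 = 107 full seconds, remainder 10 frames.
107 s = 0 h 1 min 47 s.
Timecode: 00:01:47:10.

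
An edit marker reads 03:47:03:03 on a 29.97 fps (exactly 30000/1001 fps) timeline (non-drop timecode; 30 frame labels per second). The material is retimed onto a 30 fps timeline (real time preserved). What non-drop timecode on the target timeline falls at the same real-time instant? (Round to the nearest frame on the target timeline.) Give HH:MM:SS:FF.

03:47:16:22

Source frame index: (3×3600 + 47×60 + 3) × 30 + 3 = 408693.
Real time: 408693 / (30000/1001) = 136367231/10000 s.
Target frame: (136367231/10000) × (30) = 409101693/1000 ≈ 409101.693 → 409102.
At 30 labels/s: frame 409102 → 03:47:16:22.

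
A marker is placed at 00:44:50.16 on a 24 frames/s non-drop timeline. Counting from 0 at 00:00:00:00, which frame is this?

Total seconds to the label: (0 × 3600 + 44 × 60 + 50) = 2690.
Frame index = 2690 × 24 + 16 = 64576.

64576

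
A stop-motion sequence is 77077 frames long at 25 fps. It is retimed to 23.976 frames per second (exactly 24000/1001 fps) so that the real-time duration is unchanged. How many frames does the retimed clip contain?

Target frames = source frames × (target rate / source rate) = 77077 × (24000/1001)/(25) = 77077 × 960/1001 = 73920.

73920 frames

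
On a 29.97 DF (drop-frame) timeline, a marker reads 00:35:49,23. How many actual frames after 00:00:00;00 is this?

As if non-drop at 30 labels/s: (0 × 3600 + 35 × 60 + 49) × 30 + 23 = 64493.
Minute boundaries passed: 35; those not divisible by 10: 35 − 3 = 32; dropped labels = 2 × 32 = 64.
Actual frame index = 64493 − 64 = 64429.

64429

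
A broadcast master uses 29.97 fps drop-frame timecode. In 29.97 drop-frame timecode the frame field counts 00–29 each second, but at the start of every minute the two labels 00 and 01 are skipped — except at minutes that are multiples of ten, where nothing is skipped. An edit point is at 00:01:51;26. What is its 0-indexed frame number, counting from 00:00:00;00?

3354

Complete 10-minute blocks: 0, each 17982 frames → 0.
Remaining 1 whole minute in the current block: 1800 + 0 × 1798 = 1800 frames.
Within the current minute: 51 × 30 + 26 − 2 = 1554 (labels ;00/;01 skipped at this minute). Total = 0 + 1800 + 1554 = 3354.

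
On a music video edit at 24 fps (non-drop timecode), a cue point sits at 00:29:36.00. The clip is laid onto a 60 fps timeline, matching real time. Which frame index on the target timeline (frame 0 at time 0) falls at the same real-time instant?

Source frame index: (0×3600 + 29×60 + 36) × 24 + 0 = 42624.
Real time: 42624 / (24) = 1776 s.
Target frame: (1776) × (60) = 106560.

frame 106560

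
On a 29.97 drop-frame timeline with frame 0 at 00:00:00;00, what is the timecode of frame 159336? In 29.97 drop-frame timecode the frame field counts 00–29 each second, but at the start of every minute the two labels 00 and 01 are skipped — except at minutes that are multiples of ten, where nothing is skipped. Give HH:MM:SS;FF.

01:28:36;16

Each 10-minute DF block holds 10 × 60 × 30 − 9 × 2 = 17982 frames. 159336 ÷ 17982 → 8 full blocks, remainder 15480.
Within the partial block the first minute is 1800 frames and each further minute 1798, so 8 further minute boundaries passed. Total skipped labels = 18 × 8 + 2 × 8 = 160.
Non-drop label index = 159336 + 160 = 159496; at 30 labels/s that is 01:28:36:16, i.e. DF 01:28:36;16.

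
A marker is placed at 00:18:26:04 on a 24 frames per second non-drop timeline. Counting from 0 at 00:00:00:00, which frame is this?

Total seconds to the label: (0 × 3600 + 18 × 60 + 26) = 1106.
Frame index = 1106 × 24 + 4 = 26548.

26548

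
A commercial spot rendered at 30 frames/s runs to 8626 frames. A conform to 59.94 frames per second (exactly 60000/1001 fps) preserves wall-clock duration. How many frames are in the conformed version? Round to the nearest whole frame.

Frames at target rate = 8626 × (60000/1001) / (30) = 17252000/1001 ≈ 17234.765.
Nearest whole frame: 17235.

17235 frames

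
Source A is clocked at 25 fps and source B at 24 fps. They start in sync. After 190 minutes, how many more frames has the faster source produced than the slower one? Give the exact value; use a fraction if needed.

190 min = 11400 s.
A emits 25 × 11400 = 285000 frames; B emits 24 × 11400 = 273600.
Difference = 11400 frames; B is behind A.

11400 frames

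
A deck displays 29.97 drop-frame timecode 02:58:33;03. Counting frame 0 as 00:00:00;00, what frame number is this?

Complete 10-minute blocks: 17, each 17982 frames → 305694.
Remaining 8 whole minutes in the current block: 1800 + 7 × 1798 = 14386 frames.
Within the current minute: 33 × 30 + 3 − 2 = 991 (labels ;00/;01 skipped at this minute). Total = 305694 + 14386 + 991 = 321071.

321071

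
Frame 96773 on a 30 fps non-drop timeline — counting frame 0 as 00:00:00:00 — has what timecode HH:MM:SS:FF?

00:53:45:23

96773 ÷ 30 = 3225 full seconds, remainder 23 frames.
3225 s = 0 h 53 min 45 s.
Timecode: 00:53:45:23.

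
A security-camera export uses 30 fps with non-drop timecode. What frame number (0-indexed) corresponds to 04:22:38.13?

frame 472753

Total seconds to the label: (4 × 3600 + 22 × 60 + 38) = 15758.
Frame index = 15758 × 30 + 13 = 472753.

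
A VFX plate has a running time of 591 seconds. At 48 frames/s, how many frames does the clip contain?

Frames = 591 × 48 = 28368.

28368 frames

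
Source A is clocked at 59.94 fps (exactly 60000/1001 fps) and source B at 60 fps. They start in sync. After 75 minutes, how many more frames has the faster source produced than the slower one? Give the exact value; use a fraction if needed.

270000/1001 frames

75 min = 4500 s.
A emits 60000/1001 × 4500 = 270000000/1001 frames; B emits 60 × 4500 = 270000.
Difference = 270000/1001 frames (≈ 269.7303); B is ahead of A.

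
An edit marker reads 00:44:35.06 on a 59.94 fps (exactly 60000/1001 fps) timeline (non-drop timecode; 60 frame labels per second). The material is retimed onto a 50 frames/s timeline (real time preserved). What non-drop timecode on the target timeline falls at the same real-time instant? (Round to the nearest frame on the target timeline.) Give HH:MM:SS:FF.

Source frame index: (0×3600 + 44×60 + 35) × 60 + 6 = 160506.
Real time: 160506 / (60000/1001) = 26777751/10000 s.
Target frame: (26777751/10000) × (50) = 26777751/200 ≈ 133888.755 → 133889.
At 50 labels/s: frame 133889 → 00:44:37:39.

00:44:37:39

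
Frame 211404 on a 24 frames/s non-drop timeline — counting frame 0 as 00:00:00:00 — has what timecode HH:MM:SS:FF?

211404 ÷ 24 = 8808 full seconds, remainder 12 frames.
8808 s = 2 h 26 min 48 s.
Timecode: 02:26:48:12.

02:26:48:12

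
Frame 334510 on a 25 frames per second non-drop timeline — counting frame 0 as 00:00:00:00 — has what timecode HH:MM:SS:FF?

334510 ÷ 25 = 13380 full seconds, remainder 10 frames.
13380 s = 3 h 43 min 0 s.
Timecode: 03:43:00:10.

03:43:00:10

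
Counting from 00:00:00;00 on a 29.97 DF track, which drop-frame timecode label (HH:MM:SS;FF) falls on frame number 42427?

00:23:35;19

Each 10-minute DF block holds 10 × 60 × 30 − 9 × 2 = 17982 frames. 42427 ÷ 17982 → 2 full blocks, remainder 6463.
Within the partial block the first minute is 1800 frames and each further minute 1798, so 3 further minute boundaries passed. Total skipped labels = 18 × 2 + 2 × 3 = 42.
Non-drop label index = 42427 + 42 = 42469; at 30 labels/s that is 00:23:35:19, i.e. DF 00:23:35;19.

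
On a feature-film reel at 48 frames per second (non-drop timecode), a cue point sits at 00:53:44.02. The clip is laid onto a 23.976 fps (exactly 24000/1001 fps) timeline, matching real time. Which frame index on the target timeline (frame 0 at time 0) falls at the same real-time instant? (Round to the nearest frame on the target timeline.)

Source frame index: (0×3600 + 53×60 + 44) × 48 + 2 = 154754.
Real time: 154754 / (48) = 77377/24 s.
Target frame: (77377/24) × (24000/1001) = 77377000/1001 ≈ 77299.700 → 77300.

frame 77300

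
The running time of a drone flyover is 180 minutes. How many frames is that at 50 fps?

180 min = 10800 s.
Frames = 10800 × 50 = 540000.

540000 frames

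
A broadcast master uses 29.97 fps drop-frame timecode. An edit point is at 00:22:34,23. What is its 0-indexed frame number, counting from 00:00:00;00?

40603

Complete 10-minute blocks: 2, each 17982 frames → 35964.
Remaining 2 whole minutes in the current block: 1800 + 1 × 1798 = 3598 frames.
Within the current minute: 34 × 30 + 23 − 2 = 1041 (labels ;00/;01 skipped at this minute). Total = 35964 + 3598 + 1041 = 40603.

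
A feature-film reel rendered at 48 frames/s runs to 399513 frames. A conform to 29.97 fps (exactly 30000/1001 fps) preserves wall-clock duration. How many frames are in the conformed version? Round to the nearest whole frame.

Frames at target rate = 399513 × (30000/1001) / (48) = 249695625/1001 ≈ 249446.179.
Nearest whole frame: 249446.

249446 frames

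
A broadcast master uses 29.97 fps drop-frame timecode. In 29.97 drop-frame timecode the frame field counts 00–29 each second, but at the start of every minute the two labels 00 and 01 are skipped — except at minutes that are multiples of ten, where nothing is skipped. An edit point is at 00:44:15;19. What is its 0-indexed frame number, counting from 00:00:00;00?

79589

As if non-drop at 30 labels/s: (0 × 3600 + 44 × 60 + 15) × 30 + 19 = 79669.
Minute boundaries passed: 44; those not divisible by 10: 44 − 4 = 40; dropped labels = 2 × 40 = 80.
Actual frame index = 79669 − 80 = 79589.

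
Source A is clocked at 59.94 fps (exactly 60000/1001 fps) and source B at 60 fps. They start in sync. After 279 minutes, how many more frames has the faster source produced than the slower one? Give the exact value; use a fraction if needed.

1004400/1001 frames

279 min = 16740 s.
A emits 60000/1001 × 16740 = 1004400000/1001 frames; B emits 60 × 16740 = 1004400.
Difference = 1004400/1001 frames (≈ 1003.3966); B is ahead of A.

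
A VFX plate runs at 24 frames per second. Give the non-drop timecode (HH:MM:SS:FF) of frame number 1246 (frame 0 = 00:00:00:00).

1246 ÷ 24 = 51 full seconds, remainder 22 frames.
51 s = 0 h 0 min 51 s.
Timecode: 00:00:51:22.

00:00:51:22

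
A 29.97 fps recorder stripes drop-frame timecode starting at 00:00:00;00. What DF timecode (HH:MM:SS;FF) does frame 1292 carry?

00:00:43;02

Each 10-minute DF block holds 10 × 60 × 30 − 9 × 2 = 17982 frames. 1292 ÷ 17982 → 0 full blocks, remainder 1292.
Within the partial block the first minute is 1800 frames and each further minute 1798, so 0 further minute boundaries passed. Total skipped labels = 18 × 0 + 2 × 0 = 0.
Non-drop label index = 1292 + 0 = 1292; at 30 labels/s that is 00:00:43:02, i.e. DF 00:00:43;02.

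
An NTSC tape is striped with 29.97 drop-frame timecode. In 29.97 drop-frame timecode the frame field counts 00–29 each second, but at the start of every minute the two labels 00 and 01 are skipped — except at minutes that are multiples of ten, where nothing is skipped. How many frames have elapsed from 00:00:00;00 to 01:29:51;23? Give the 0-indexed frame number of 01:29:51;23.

161591

As if non-drop at 30 labels/s: (1 × 3600 + 29 × 60 + 51) × 30 + 23 = 161753.
Minute boundaries passed: 89; those not divisible by 10: 89 − 8 = 81; dropped labels = 2 × 81 = 162.
Actual frame index = 161753 − 162 = 161591.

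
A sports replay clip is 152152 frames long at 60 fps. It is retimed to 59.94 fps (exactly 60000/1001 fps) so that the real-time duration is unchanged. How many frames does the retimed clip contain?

Target frames = source frames × (target rate / source rate) = 152152 × (60000/1001)/(60) = 152152 × 1000/1001 = 152000.

152000 frames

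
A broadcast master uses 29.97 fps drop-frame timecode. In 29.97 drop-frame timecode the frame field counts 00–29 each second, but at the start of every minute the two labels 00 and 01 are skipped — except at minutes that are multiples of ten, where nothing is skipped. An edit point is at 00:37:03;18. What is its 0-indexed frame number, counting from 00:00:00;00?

66640

Complete 10-minute blocks: 3, each 17982 frames → 53946.
Remaining 7 whole minutes in the current block: 1800 + 6 × 1798 = 12588 frames.
Within the current minute: 3 × 30 + 18 − 2 = 106 (labels ;00/;01 skipped at this minute). Total = 53946 + 12588 + 106 = 66640.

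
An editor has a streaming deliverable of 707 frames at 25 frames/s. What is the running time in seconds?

Running time = 707 / (25) = 28.28 s.

28.28 seconds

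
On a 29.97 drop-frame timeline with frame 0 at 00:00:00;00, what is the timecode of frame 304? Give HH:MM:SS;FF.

Ten DF minutes hold 17982 frames, so frame 304 lies in block 0 (frames 0–17981) with 304 frames into that block.
The block's first minute is 1800 frames and the rest 1798 each; 304 frames reaches minute 0, so 0 × 18 + 0 × 2 = 0 labels have been skipped so far.
Adding those back, label number 304 + 0 = 304 at 30 labels/s is 10 s + 4 f = 0 h 0 min 10 s frame 4, i.e. 00:00:10;04.

00:00:10;04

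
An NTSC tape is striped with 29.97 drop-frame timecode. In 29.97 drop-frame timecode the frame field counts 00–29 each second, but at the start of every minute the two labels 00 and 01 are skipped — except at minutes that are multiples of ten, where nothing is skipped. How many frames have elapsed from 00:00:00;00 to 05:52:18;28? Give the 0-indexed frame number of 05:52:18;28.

Complete 10-minute blocks: 35, each 17982 frames → 629370.
Remaining 2 whole minutes in the current block: 1800 + 1 × 1798 = 3598 frames.
Within the current minute: 18 × 30 + 28 − 2 = 566 (labels ;00/;01 skipped at this minute). Total = 629370 + 3598 + 566 = 633534.

633534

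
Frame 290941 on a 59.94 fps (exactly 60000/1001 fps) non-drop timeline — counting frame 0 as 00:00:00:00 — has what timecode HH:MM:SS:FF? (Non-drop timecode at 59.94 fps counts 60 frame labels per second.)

290941 ÷ 60 = 4849 full seconds, remainder 1 frame.
4849 s = 1 h 20 min 49 s.
Timecode: 01:20:49:01.

01:20:49:01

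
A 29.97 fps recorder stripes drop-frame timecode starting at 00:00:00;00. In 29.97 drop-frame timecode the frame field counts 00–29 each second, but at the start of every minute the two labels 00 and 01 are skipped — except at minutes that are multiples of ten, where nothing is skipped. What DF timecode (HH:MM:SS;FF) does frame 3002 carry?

Each 10-minute DF block holds 10 × 60 × 30 − 9 × 2 = 17982 frames. 3002 ÷ 17982 → 0 full blocks, remainder 3002.
Within the partial block the first minute is 1800 frames and each further minute 1798, so 1 further minute boundary passed. Total skipped labels = 18 × 0 + 2 × 1 = 2.
Non-drop label index = 3002 + 2 = 3004; at 30 labels/s that is 00:01:40:04, i.e. DF 00:01:40;04.

00:01:40;04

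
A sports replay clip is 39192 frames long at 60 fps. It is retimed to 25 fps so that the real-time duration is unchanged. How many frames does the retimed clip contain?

Target frames = source frames × (target rate / source rate) = 39192 × (25)/(60) = 39192 × 5/12 = 16330.

16330 frames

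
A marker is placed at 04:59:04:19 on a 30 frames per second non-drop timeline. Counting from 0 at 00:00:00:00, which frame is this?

frame 538339

Total seconds to the label: (4 × 3600 + 59 × 60 + 4) = 17944.
Frame index = 17944 × 30 + 19 = 538339.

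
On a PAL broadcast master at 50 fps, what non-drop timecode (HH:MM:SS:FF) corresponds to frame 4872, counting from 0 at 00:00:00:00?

4872 ÷ 50 = 97 full seconds, remainder 22 frames.
97 s = 0 h 1 min 37 s.
Timecode: 00:01:37:22.

00:01:37:22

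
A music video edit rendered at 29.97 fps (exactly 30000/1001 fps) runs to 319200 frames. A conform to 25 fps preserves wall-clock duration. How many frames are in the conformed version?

Target frames = source frames × (target rate / source rate) = 319200 × (25)/(30000/1001) = 319200 × 1001/1200 = 266266.

266266 frames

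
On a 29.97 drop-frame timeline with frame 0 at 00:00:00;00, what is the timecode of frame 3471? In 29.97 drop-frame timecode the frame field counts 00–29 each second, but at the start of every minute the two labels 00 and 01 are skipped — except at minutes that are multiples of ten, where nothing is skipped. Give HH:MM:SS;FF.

00:01:55;23

Each 10-minute DF block holds 10 × 60 × 30 − 9 × 2 = 17982 frames. 3471 ÷ 17982 → 0 full blocks, remainder 3471.
Within the partial block the first minute is 1800 frames and each further minute 1798, so 1 further minute boundary passed. Total skipped labels = 18 × 0 + 2 × 1 = 2.
Non-drop label index = 3471 + 2 = 3473; at 30 labels/s that is 00:01:55:23, i.e. DF 00:01:55;23.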